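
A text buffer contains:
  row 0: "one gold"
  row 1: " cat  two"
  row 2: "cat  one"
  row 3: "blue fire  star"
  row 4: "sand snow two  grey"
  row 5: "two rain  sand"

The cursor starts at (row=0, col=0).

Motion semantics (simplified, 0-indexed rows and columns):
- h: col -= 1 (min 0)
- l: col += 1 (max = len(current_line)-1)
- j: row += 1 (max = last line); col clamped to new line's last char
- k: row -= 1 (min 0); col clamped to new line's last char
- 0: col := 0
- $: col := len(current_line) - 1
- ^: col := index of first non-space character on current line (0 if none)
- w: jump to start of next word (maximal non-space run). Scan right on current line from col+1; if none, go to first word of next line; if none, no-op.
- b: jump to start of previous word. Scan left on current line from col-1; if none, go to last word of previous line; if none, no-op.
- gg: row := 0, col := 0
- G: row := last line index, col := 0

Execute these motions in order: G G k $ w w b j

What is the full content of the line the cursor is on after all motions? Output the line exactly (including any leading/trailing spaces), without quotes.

Answer: two rain  sand

Derivation:
After 1 (G): row=5 col=0 char='t'
After 2 (G): row=5 col=0 char='t'
After 3 (k): row=4 col=0 char='s'
After 4 ($): row=4 col=18 char='y'
After 5 (w): row=5 col=0 char='t'
After 6 (w): row=5 col=4 char='r'
After 7 (b): row=5 col=0 char='t'
After 8 (j): row=5 col=0 char='t'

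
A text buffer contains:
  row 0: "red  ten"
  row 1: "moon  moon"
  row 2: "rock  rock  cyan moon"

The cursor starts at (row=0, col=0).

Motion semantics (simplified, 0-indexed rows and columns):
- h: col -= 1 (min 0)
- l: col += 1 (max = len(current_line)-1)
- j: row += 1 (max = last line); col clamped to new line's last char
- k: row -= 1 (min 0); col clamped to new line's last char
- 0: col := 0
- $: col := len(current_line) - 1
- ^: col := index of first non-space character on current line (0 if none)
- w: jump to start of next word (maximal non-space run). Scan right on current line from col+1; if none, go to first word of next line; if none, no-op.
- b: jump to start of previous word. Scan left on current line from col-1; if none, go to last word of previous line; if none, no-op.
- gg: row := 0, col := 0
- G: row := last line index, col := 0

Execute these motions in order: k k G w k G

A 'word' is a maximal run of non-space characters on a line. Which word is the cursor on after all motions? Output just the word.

After 1 (k): row=0 col=0 char='r'
After 2 (k): row=0 col=0 char='r'
After 3 (G): row=2 col=0 char='r'
After 4 (w): row=2 col=6 char='r'
After 5 (k): row=1 col=6 char='m'
After 6 (G): row=2 col=0 char='r'

Answer: rock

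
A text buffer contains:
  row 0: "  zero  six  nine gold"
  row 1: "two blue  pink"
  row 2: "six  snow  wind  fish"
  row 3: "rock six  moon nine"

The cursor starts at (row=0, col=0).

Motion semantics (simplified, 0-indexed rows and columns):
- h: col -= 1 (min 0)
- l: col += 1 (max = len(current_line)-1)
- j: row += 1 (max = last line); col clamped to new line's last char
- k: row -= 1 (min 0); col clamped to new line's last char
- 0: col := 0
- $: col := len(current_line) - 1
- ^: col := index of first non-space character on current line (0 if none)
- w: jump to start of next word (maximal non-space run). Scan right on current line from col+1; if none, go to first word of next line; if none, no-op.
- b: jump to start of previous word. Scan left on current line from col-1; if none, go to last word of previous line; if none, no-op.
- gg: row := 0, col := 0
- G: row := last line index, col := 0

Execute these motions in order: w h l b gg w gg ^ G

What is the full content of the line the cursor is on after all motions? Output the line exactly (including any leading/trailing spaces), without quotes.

After 1 (w): row=0 col=2 char='z'
After 2 (h): row=0 col=1 char='_'
After 3 (l): row=0 col=2 char='z'
After 4 (b): row=0 col=2 char='z'
After 5 (gg): row=0 col=0 char='_'
After 6 (w): row=0 col=2 char='z'
After 7 (gg): row=0 col=0 char='_'
After 8 (^): row=0 col=2 char='z'
After 9 (G): row=3 col=0 char='r'

Answer: rock six  moon nine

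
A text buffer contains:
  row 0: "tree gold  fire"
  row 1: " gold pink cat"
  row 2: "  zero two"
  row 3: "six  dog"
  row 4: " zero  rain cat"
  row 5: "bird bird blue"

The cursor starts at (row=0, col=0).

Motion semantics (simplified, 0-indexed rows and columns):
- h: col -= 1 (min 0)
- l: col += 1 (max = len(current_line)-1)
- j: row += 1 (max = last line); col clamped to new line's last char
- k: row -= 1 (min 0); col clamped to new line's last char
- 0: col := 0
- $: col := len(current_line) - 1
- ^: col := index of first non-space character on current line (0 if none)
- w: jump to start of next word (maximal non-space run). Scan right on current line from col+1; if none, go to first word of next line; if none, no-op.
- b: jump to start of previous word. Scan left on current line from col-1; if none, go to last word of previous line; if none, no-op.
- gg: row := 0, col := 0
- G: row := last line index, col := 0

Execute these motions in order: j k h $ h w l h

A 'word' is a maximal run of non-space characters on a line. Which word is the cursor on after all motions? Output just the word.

After 1 (j): row=1 col=0 char='_'
After 2 (k): row=0 col=0 char='t'
After 3 (h): row=0 col=0 char='t'
After 4 ($): row=0 col=14 char='e'
After 5 (h): row=0 col=13 char='r'
After 6 (w): row=1 col=1 char='g'
After 7 (l): row=1 col=2 char='o'
After 8 (h): row=1 col=1 char='g'

Answer: gold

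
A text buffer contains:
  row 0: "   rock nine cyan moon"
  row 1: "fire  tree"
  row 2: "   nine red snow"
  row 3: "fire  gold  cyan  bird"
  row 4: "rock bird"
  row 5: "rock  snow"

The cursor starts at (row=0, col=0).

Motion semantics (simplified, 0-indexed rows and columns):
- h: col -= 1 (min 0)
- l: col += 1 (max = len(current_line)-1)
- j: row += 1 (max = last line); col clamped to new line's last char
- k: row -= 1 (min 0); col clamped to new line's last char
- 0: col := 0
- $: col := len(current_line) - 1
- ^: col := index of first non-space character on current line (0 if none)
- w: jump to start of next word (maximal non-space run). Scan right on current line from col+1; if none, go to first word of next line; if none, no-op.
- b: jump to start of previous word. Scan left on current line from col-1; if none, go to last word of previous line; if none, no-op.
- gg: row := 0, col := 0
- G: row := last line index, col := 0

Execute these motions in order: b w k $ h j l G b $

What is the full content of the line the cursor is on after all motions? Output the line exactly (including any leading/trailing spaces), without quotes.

After 1 (b): row=0 col=0 char='_'
After 2 (w): row=0 col=3 char='r'
After 3 (k): row=0 col=3 char='r'
After 4 ($): row=0 col=21 char='n'
After 5 (h): row=0 col=20 char='o'
After 6 (j): row=1 col=9 char='e'
After 7 (l): row=1 col=9 char='e'
After 8 (G): row=5 col=0 char='r'
After 9 (b): row=4 col=5 char='b'
After 10 ($): row=4 col=8 char='d'

Answer: rock bird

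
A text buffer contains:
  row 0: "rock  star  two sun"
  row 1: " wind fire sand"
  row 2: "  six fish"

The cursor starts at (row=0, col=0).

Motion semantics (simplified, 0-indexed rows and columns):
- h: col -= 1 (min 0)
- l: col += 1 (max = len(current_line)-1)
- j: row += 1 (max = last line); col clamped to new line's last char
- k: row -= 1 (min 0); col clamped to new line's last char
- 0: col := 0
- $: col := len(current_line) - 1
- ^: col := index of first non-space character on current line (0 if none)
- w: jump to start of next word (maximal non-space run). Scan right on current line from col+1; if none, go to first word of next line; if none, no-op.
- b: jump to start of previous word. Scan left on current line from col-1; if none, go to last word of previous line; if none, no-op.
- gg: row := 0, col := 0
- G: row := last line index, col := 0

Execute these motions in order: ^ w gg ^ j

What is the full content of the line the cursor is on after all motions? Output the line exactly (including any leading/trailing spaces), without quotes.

After 1 (^): row=0 col=0 char='r'
After 2 (w): row=0 col=6 char='s'
After 3 (gg): row=0 col=0 char='r'
After 4 (^): row=0 col=0 char='r'
After 5 (j): row=1 col=0 char='_'

Answer:  wind fire sand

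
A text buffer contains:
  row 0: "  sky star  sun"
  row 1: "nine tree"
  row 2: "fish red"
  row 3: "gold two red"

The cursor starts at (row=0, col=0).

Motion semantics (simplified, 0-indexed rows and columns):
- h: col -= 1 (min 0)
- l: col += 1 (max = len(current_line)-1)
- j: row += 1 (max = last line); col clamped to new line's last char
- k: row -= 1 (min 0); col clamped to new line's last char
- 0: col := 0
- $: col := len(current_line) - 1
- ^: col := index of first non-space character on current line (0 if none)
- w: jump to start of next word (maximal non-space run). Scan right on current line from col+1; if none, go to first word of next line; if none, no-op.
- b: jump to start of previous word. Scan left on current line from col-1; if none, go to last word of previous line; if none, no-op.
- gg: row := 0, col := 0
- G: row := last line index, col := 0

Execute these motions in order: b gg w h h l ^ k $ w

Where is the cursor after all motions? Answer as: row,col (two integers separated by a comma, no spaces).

Answer: 1,0

Derivation:
After 1 (b): row=0 col=0 char='_'
After 2 (gg): row=0 col=0 char='_'
After 3 (w): row=0 col=2 char='s'
After 4 (h): row=0 col=1 char='_'
After 5 (h): row=0 col=0 char='_'
After 6 (l): row=0 col=1 char='_'
After 7 (^): row=0 col=2 char='s'
After 8 (k): row=0 col=2 char='s'
After 9 ($): row=0 col=14 char='n'
After 10 (w): row=1 col=0 char='n'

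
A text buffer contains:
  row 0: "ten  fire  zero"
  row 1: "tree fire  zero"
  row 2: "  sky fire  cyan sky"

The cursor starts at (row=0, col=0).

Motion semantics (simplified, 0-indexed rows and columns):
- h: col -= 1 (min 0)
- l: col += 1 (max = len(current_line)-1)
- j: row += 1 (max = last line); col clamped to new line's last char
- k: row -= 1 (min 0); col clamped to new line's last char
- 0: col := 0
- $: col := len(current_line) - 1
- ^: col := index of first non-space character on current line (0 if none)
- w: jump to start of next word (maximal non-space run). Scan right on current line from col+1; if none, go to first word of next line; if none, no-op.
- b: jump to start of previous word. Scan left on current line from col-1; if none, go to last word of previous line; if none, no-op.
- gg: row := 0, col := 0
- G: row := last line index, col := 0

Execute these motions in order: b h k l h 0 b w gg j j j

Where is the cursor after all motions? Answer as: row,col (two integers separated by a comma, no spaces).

Answer: 2,0

Derivation:
After 1 (b): row=0 col=0 char='t'
After 2 (h): row=0 col=0 char='t'
After 3 (k): row=0 col=0 char='t'
After 4 (l): row=0 col=1 char='e'
After 5 (h): row=0 col=0 char='t'
After 6 (0): row=0 col=0 char='t'
After 7 (b): row=0 col=0 char='t'
After 8 (w): row=0 col=5 char='f'
After 9 (gg): row=0 col=0 char='t'
After 10 (j): row=1 col=0 char='t'
After 11 (j): row=2 col=0 char='_'
After 12 (j): row=2 col=0 char='_'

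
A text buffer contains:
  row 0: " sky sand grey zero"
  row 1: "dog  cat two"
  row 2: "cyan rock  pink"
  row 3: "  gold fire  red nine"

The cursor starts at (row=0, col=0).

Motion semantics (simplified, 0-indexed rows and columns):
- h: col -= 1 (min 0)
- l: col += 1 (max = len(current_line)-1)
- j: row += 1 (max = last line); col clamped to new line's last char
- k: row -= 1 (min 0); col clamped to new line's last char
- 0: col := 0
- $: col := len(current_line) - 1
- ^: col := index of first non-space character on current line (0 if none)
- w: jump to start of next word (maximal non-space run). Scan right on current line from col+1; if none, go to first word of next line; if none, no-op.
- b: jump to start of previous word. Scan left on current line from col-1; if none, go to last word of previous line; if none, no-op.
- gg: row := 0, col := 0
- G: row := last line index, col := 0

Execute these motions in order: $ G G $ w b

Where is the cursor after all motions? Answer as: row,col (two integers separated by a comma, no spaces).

Answer: 3,17

Derivation:
After 1 ($): row=0 col=18 char='o'
After 2 (G): row=3 col=0 char='_'
After 3 (G): row=3 col=0 char='_'
After 4 ($): row=3 col=20 char='e'
After 5 (w): row=3 col=20 char='e'
After 6 (b): row=3 col=17 char='n'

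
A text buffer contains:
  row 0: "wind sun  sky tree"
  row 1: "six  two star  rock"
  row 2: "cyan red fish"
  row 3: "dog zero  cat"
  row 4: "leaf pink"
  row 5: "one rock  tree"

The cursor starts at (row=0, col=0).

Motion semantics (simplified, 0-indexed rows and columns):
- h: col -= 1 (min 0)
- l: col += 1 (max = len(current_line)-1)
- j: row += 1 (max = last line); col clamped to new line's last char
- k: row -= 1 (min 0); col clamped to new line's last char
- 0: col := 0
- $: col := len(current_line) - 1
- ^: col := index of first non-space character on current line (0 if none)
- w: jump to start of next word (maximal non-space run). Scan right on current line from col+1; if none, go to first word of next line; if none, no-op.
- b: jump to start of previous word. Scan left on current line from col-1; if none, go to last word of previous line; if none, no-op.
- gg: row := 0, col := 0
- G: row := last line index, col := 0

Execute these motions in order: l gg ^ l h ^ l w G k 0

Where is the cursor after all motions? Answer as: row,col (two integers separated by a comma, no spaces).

Answer: 4,0

Derivation:
After 1 (l): row=0 col=1 char='i'
After 2 (gg): row=0 col=0 char='w'
After 3 (^): row=0 col=0 char='w'
After 4 (l): row=0 col=1 char='i'
After 5 (h): row=0 col=0 char='w'
After 6 (^): row=0 col=0 char='w'
After 7 (l): row=0 col=1 char='i'
After 8 (w): row=0 col=5 char='s'
After 9 (G): row=5 col=0 char='o'
After 10 (k): row=4 col=0 char='l'
After 11 (0): row=4 col=0 char='l'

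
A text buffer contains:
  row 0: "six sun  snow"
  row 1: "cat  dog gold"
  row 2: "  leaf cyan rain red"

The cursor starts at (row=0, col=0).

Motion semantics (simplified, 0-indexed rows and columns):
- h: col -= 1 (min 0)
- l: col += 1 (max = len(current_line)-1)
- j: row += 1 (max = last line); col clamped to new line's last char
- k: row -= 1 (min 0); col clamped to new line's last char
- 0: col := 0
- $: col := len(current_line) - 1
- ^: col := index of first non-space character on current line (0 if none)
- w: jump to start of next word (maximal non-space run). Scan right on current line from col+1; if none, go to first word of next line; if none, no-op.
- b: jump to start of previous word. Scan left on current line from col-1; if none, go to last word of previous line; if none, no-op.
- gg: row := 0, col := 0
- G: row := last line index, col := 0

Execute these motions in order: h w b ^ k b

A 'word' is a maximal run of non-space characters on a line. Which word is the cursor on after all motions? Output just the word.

After 1 (h): row=0 col=0 char='s'
After 2 (w): row=0 col=4 char='s'
After 3 (b): row=0 col=0 char='s'
After 4 (^): row=0 col=0 char='s'
After 5 (k): row=0 col=0 char='s'
After 6 (b): row=0 col=0 char='s'

Answer: six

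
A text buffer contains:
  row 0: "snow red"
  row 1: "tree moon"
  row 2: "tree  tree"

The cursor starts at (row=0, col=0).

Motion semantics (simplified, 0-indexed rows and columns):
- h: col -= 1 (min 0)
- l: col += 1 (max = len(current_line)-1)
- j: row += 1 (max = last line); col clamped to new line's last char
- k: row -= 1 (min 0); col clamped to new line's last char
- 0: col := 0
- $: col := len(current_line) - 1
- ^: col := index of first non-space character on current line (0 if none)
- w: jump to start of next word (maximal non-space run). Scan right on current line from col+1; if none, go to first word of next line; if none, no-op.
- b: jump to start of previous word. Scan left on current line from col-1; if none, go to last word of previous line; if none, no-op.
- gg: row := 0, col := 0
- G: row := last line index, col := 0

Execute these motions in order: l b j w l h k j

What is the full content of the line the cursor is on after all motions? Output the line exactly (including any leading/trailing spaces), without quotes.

Answer: tree moon

Derivation:
After 1 (l): row=0 col=1 char='n'
After 2 (b): row=0 col=0 char='s'
After 3 (j): row=1 col=0 char='t'
After 4 (w): row=1 col=5 char='m'
After 5 (l): row=1 col=6 char='o'
After 6 (h): row=1 col=5 char='m'
After 7 (k): row=0 col=5 char='r'
After 8 (j): row=1 col=5 char='m'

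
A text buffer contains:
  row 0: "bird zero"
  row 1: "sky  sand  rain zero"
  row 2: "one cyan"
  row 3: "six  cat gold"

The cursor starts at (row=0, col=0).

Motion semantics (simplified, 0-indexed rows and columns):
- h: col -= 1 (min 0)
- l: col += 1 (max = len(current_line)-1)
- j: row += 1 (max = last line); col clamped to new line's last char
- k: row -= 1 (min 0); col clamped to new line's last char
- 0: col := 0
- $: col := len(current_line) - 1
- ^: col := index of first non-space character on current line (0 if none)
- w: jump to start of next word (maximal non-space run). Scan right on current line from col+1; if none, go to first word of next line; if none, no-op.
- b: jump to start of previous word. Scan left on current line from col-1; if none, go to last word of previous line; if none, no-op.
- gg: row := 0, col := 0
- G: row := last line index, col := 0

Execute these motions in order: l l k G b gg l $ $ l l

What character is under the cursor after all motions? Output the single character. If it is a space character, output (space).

After 1 (l): row=0 col=1 char='i'
After 2 (l): row=0 col=2 char='r'
After 3 (k): row=0 col=2 char='r'
After 4 (G): row=3 col=0 char='s'
After 5 (b): row=2 col=4 char='c'
After 6 (gg): row=0 col=0 char='b'
After 7 (l): row=0 col=1 char='i'
After 8 ($): row=0 col=8 char='o'
After 9 ($): row=0 col=8 char='o'
After 10 (l): row=0 col=8 char='o'
After 11 (l): row=0 col=8 char='o'

Answer: o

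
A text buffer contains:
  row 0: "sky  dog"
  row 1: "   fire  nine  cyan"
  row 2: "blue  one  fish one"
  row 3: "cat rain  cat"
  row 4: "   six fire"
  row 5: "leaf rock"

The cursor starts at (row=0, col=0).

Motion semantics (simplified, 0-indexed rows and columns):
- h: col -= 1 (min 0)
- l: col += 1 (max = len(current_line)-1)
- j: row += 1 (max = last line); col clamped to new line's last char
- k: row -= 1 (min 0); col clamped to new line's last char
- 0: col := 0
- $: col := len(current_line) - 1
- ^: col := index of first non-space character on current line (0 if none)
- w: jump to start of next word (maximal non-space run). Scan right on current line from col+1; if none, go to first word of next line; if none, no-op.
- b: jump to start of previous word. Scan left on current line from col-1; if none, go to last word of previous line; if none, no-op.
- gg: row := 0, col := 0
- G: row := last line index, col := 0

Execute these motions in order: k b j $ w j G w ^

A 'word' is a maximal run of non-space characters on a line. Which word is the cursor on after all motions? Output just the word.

After 1 (k): row=0 col=0 char='s'
After 2 (b): row=0 col=0 char='s'
After 3 (j): row=1 col=0 char='_'
After 4 ($): row=1 col=18 char='n'
After 5 (w): row=2 col=0 char='b'
After 6 (j): row=3 col=0 char='c'
After 7 (G): row=5 col=0 char='l'
After 8 (w): row=5 col=5 char='r'
After 9 (^): row=5 col=0 char='l'

Answer: leaf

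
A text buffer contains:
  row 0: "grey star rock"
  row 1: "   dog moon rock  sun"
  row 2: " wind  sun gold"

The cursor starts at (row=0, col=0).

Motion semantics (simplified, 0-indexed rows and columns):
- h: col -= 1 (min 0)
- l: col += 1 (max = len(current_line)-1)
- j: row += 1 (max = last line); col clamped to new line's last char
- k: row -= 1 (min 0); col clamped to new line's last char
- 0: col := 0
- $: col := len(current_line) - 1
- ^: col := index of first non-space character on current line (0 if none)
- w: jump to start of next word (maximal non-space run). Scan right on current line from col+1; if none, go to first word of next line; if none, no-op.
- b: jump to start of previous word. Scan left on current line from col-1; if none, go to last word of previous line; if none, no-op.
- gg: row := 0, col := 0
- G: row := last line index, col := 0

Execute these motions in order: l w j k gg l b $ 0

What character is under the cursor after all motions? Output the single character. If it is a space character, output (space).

Answer: g

Derivation:
After 1 (l): row=0 col=1 char='r'
After 2 (w): row=0 col=5 char='s'
After 3 (j): row=1 col=5 char='g'
After 4 (k): row=0 col=5 char='s'
After 5 (gg): row=0 col=0 char='g'
After 6 (l): row=0 col=1 char='r'
After 7 (b): row=0 col=0 char='g'
After 8 ($): row=0 col=13 char='k'
After 9 (0): row=0 col=0 char='g'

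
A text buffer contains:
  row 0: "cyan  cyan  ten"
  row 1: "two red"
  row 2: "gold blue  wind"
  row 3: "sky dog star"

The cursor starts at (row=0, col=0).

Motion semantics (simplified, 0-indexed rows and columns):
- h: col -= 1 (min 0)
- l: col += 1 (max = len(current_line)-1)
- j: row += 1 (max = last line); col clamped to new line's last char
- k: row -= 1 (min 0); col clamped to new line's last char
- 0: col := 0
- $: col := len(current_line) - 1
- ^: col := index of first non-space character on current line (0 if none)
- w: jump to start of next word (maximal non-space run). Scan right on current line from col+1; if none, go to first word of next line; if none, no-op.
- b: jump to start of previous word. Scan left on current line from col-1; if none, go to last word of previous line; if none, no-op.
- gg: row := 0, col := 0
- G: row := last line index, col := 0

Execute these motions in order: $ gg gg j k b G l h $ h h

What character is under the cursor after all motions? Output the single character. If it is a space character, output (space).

After 1 ($): row=0 col=14 char='n'
After 2 (gg): row=0 col=0 char='c'
After 3 (gg): row=0 col=0 char='c'
After 4 (j): row=1 col=0 char='t'
After 5 (k): row=0 col=0 char='c'
After 6 (b): row=0 col=0 char='c'
After 7 (G): row=3 col=0 char='s'
After 8 (l): row=3 col=1 char='k'
After 9 (h): row=3 col=0 char='s'
After 10 ($): row=3 col=11 char='r'
After 11 (h): row=3 col=10 char='a'
After 12 (h): row=3 col=9 char='t'

Answer: t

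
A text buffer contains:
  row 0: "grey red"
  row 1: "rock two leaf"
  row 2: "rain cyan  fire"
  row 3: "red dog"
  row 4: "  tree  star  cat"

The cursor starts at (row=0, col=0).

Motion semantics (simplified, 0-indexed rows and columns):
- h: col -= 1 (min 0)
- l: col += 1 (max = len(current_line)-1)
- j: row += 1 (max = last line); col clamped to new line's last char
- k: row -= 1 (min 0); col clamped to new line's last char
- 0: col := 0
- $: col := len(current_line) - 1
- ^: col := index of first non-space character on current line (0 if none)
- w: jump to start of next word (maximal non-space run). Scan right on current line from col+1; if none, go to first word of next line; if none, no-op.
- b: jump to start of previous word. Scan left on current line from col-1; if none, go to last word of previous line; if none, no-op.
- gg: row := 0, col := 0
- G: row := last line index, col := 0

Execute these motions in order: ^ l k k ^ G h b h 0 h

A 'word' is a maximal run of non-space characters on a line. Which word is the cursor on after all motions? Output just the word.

After 1 (^): row=0 col=0 char='g'
After 2 (l): row=0 col=1 char='r'
After 3 (k): row=0 col=1 char='r'
After 4 (k): row=0 col=1 char='r'
After 5 (^): row=0 col=0 char='g'
After 6 (G): row=4 col=0 char='_'
After 7 (h): row=4 col=0 char='_'
After 8 (b): row=3 col=4 char='d'
After 9 (h): row=3 col=3 char='_'
After 10 (0): row=3 col=0 char='r'
After 11 (h): row=3 col=0 char='r'

Answer: red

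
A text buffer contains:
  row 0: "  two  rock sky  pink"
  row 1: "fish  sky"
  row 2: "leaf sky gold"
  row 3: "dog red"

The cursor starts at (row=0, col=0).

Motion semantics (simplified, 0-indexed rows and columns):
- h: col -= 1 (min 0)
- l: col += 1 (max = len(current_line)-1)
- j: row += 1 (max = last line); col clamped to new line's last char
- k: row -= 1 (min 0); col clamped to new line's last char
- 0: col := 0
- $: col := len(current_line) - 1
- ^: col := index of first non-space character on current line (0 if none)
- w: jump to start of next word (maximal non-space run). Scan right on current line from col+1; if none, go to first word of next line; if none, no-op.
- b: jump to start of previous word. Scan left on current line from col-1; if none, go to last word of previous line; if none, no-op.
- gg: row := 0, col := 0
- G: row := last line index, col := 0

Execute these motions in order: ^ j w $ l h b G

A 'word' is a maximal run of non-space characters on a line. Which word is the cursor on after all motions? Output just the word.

Answer: dog

Derivation:
After 1 (^): row=0 col=2 char='t'
After 2 (j): row=1 col=2 char='s'
After 3 (w): row=1 col=6 char='s'
After 4 ($): row=1 col=8 char='y'
After 5 (l): row=1 col=8 char='y'
After 6 (h): row=1 col=7 char='k'
After 7 (b): row=1 col=6 char='s'
After 8 (G): row=3 col=0 char='d'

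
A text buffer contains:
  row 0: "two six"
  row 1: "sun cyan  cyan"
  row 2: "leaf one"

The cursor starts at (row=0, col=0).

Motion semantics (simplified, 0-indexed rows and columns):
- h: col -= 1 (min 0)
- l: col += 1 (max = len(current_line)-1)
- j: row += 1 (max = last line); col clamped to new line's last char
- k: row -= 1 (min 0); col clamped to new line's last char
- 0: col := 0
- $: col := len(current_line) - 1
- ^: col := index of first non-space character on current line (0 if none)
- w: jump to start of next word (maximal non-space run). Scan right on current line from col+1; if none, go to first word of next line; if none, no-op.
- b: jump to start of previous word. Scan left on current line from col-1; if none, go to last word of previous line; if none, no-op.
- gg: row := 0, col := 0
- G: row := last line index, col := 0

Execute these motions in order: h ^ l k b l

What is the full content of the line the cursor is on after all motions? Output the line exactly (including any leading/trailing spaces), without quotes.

After 1 (h): row=0 col=0 char='t'
After 2 (^): row=0 col=0 char='t'
After 3 (l): row=0 col=1 char='w'
After 4 (k): row=0 col=1 char='w'
After 5 (b): row=0 col=0 char='t'
After 6 (l): row=0 col=1 char='w'

Answer: two six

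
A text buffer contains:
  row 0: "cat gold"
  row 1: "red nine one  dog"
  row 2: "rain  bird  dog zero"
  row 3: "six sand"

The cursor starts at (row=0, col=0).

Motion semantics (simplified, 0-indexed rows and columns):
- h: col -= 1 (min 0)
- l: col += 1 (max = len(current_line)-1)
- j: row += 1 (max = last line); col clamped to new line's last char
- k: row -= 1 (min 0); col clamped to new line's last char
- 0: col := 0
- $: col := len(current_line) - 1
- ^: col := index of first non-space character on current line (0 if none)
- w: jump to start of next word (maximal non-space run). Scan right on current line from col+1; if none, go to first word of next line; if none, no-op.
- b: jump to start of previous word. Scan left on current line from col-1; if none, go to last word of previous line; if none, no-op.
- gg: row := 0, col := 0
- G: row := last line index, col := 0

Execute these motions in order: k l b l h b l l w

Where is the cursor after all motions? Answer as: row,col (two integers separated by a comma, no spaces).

After 1 (k): row=0 col=0 char='c'
After 2 (l): row=0 col=1 char='a'
After 3 (b): row=0 col=0 char='c'
After 4 (l): row=0 col=1 char='a'
After 5 (h): row=0 col=0 char='c'
After 6 (b): row=0 col=0 char='c'
After 7 (l): row=0 col=1 char='a'
After 8 (l): row=0 col=2 char='t'
After 9 (w): row=0 col=4 char='g'

Answer: 0,4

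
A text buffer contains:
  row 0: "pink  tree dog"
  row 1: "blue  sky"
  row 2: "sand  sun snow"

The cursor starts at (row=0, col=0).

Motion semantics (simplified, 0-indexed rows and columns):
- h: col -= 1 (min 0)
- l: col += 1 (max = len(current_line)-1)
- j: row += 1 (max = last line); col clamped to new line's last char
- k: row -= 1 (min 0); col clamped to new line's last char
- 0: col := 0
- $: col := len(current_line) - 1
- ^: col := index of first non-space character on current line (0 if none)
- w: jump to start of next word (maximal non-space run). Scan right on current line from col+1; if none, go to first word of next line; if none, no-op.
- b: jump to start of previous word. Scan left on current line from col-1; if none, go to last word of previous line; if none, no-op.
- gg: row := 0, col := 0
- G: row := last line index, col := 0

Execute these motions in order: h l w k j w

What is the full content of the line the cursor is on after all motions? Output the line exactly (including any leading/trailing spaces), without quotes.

Answer: sand  sun snow

Derivation:
After 1 (h): row=0 col=0 char='p'
After 2 (l): row=0 col=1 char='i'
After 3 (w): row=0 col=6 char='t'
After 4 (k): row=0 col=6 char='t'
After 5 (j): row=1 col=6 char='s'
After 6 (w): row=2 col=0 char='s'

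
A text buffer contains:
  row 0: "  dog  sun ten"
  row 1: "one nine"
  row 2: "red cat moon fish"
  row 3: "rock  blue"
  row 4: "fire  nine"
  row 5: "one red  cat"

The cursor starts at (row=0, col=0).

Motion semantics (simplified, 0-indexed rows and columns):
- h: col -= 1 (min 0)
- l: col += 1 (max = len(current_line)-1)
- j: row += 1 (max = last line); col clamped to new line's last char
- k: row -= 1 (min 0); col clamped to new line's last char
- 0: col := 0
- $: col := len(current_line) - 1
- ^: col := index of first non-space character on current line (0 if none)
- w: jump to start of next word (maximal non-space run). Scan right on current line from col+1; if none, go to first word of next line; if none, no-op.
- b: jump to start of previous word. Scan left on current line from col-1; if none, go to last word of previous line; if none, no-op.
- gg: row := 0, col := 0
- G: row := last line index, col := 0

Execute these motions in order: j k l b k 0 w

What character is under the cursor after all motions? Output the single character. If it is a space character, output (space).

After 1 (j): row=1 col=0 char='o'
After 2 (k): row=0 col=0 char='_'
After 3 (l): row=0 col=1 char='_'
After 4 (b): row=0 col=1 char='_'
After 5 (k): row=0 col=1 char='_'
After 6 (0): row=0 col=0 char='_'
After 7 (w): row=0 col=2 char='d'

Answer: d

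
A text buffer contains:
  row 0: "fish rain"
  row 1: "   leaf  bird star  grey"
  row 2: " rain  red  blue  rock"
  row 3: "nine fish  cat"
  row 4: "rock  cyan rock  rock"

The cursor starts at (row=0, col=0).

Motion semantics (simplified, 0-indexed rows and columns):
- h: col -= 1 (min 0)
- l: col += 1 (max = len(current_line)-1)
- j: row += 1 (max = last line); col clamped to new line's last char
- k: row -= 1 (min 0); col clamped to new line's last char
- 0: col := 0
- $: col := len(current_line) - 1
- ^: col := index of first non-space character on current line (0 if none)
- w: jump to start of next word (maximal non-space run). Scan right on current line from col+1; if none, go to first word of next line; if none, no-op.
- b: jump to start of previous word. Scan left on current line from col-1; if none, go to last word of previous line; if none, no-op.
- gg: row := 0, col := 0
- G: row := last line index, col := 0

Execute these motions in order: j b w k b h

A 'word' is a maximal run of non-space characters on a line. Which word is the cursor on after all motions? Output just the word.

Answer: fish

Derivation:
After 1 (j): row=1 col=0 char='_'
After 2 (b): row=0 col=5 char='r'
After 3 (w): row=1 col=3 char='l'
After 4 (k): row=0 col=3 char='h'
After 5 (b): row=0 col=0 char='f'
After 6 (h): row=0 col=0 char='f'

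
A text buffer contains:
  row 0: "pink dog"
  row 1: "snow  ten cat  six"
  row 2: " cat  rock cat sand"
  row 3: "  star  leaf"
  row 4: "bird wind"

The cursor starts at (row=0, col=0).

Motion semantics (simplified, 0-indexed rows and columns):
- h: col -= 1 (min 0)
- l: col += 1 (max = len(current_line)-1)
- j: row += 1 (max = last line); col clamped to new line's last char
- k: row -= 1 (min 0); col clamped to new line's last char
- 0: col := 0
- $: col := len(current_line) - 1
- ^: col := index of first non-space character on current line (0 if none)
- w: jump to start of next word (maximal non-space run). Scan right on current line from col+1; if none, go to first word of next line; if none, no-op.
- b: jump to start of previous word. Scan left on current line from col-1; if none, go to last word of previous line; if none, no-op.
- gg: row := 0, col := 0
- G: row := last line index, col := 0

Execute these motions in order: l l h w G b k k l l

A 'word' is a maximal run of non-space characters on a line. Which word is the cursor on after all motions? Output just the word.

Answer: cat

Derivation:
After 1 (l): row=0 col=1 char='i'
After 2 (l): row=0 col=2 char='n'
After 3 (h): row=0 col=1 char='i'
After 4 (w): row=0 col=5 char='d'
After 5 (G): row=4 col=0 char='b'
After 6 (b): row=3 col=8 char='l'
After 7 (k): row=2 col=8 char='c'
After 8 (k): row=1 col=8 char='n'
After 9 (l): row=1 col=9 char='_'
After 10 (l): row=1 col=10 char='c'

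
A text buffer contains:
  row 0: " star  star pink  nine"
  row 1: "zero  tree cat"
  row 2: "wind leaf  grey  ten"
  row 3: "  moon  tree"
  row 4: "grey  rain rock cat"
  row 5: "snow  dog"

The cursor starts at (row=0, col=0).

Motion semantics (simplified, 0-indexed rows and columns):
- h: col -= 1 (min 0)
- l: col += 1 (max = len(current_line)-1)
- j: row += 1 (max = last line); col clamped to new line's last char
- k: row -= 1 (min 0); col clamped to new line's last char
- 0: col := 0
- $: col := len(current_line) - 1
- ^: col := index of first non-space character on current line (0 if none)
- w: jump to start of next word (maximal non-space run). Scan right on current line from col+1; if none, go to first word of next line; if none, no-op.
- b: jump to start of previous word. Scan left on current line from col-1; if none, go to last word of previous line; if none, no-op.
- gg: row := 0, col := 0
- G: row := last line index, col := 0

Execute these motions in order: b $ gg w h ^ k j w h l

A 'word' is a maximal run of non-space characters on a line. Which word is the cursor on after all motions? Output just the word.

Answer: tree

Derivation:
After 1 (b): row=0 col=0 char='_'
After 2 ($): row=0 col=21 char='e'
After 3 (gg): row=0 col=0 char='_'
After 4 (w): row=0 col=1 char='s'
After 5 (h): row=0 col=0 char='_'
After 6 (^): row=0 col=1 char='s'
After 7 (k): row=0 col=1 char='s'
After 8 (j): row=1 col=1 char='e'
After 9 (w): row=1 col=6 char='t'
After 10 (h): row=1 col=5 char='_'
After 11 (l): row=1 col=6 char='t'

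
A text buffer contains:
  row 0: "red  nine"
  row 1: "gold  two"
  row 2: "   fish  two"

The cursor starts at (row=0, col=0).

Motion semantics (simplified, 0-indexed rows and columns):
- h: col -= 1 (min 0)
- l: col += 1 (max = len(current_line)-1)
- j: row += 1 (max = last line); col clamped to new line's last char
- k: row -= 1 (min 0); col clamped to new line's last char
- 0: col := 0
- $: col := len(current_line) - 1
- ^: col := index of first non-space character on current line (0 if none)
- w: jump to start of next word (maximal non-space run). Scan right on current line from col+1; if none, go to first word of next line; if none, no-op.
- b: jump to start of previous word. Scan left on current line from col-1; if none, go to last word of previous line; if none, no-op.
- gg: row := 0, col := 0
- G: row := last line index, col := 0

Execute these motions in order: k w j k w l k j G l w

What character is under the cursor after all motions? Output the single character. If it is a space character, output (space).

Answer: f

Derivation:
After 1 (k): row=0 col=0 char='r'
After 2 (w): row=0 col=5 char='n'
After 3 (j): row=1 col=5 char='_'
After 4 (k): row=0 col=5 char='n'
After 5 (w): row=1 col=0 char='g'
After 6 (l): row=1 col=1 char='o'
After 7 (k): row=0 col=1 char='e'
After 8 (j): row=1 col=1 char='o'
After 9 (G): row=2 col=0 char='_'
After 10 (l): row=2 col=1 char='_'
After 11 (w): row=2 col=3 char='f'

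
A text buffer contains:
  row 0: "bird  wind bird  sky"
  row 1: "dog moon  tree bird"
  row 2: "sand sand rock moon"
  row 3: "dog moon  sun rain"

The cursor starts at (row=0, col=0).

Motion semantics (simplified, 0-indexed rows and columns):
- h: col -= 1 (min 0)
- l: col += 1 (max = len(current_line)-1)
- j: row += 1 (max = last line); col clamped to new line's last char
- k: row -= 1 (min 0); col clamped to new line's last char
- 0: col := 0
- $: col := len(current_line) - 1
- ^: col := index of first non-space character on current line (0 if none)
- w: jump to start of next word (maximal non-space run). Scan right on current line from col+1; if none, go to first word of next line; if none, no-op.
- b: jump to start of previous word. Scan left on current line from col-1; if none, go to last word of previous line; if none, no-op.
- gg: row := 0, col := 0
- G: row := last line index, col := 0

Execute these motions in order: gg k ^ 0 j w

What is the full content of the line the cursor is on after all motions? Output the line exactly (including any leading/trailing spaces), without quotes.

Answer: dog moon  tree bird

Derivation:
After 1 (gg): row=0 col=0 char='b'
After 2 (k): row=0 col=0 char='b'
After 3 (^): row=0 col=0 char='b'
After 4 (0): row=0 col=0 char='b'
After 5 (j): row=1 col=0 char='d'
After 6 (w): row=1 col=4 char='m'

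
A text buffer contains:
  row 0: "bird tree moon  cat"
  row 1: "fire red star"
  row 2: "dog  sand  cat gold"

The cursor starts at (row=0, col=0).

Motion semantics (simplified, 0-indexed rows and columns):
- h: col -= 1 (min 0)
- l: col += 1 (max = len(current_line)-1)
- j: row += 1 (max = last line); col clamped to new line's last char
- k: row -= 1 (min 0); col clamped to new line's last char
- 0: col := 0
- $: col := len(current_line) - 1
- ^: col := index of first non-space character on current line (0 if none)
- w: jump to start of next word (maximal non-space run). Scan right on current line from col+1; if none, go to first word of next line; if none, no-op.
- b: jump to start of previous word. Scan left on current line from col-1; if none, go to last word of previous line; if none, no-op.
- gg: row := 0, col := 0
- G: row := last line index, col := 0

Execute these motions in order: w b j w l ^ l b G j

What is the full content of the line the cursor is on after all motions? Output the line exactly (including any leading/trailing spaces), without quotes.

Answer: dog  sand  cat gold

Derivation:
After 1 (w): row=0 col=5 char='t'
After 2 (b): row=0 col=0 char='b'
After 3 (j): row=1 col=0 char='f'
After 4 (w): row=1 col=5 char='r'
After 5 (l): row=1 col=6 char='e'
After 6 (^): row=1 col=0 char='f'
After 7 (l): row=1 col=1 char='i'
After 8 (b): row=1 col=0 char='f'
After 9 (G): row=2 col=0 char='d'
After 10 (j): row=2 col=0 char='d'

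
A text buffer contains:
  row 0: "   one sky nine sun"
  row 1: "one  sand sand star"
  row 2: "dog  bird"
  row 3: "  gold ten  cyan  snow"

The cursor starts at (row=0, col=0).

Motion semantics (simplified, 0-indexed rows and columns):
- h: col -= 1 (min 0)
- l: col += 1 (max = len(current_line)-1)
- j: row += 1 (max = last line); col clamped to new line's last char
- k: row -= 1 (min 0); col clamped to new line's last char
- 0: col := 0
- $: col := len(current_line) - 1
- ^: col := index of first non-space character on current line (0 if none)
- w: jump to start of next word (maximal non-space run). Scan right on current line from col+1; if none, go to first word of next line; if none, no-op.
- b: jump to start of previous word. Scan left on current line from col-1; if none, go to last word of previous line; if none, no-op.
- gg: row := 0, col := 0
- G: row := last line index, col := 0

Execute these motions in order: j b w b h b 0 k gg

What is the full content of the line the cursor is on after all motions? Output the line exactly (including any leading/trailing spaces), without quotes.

After 1 (j): row=1 col=0 char='o'
After 2 (b): row=0 col=16 char='s'
After 3 (w): row=1 col=0 char='o'
After 4 (b): row=0 col=16 char='s'
After 5 (h): row=0 col=15 char='_'
After 6 (b): row=0 col=11 char='n'
After 7 (0): row=0 col=0 char='_'
After 8 (k): row=0 col=0 char='_'
After 9 (gg): row=0 col=0 char='_'

Answer:    one sky nine sun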